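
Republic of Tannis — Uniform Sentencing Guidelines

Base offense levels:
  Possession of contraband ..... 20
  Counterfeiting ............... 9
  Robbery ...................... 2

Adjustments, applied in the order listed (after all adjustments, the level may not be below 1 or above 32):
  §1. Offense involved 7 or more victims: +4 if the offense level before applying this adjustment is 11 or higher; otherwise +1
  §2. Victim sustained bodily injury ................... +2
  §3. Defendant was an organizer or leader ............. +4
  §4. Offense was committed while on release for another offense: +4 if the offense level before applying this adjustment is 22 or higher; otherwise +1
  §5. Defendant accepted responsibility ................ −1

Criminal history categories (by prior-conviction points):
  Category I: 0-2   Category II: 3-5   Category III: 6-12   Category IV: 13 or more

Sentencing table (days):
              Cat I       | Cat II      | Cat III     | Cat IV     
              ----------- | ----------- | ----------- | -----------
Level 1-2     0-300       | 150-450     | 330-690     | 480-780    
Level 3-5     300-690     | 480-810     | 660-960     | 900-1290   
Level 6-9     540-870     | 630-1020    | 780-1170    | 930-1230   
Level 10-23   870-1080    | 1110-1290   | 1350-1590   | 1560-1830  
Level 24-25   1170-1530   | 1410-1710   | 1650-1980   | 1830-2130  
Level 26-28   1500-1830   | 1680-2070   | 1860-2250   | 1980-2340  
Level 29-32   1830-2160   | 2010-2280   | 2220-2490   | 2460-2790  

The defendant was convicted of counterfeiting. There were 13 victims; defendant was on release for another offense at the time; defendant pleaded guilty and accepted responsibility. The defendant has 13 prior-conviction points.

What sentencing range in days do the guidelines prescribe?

Base offense level for counterfeiting: 9.
§1 applies (level before this adjustment is 9 < 11, so +1): 9 + 1 = 10.
§2 does not apply.
§3 does not apply.
§4 applies (level before this adjustment is 10 < 22, so +1): 10 + 1 = 11.
§5 applies: 11 − 1 = 10.
Final offense level: 10.
Criminal history: 13 prior points → Category IV (13+).
Level 10 falls in the 10-23 band.
Grid: Level 10-23 × Category IV = 1560-1830 days.

1560-1830 days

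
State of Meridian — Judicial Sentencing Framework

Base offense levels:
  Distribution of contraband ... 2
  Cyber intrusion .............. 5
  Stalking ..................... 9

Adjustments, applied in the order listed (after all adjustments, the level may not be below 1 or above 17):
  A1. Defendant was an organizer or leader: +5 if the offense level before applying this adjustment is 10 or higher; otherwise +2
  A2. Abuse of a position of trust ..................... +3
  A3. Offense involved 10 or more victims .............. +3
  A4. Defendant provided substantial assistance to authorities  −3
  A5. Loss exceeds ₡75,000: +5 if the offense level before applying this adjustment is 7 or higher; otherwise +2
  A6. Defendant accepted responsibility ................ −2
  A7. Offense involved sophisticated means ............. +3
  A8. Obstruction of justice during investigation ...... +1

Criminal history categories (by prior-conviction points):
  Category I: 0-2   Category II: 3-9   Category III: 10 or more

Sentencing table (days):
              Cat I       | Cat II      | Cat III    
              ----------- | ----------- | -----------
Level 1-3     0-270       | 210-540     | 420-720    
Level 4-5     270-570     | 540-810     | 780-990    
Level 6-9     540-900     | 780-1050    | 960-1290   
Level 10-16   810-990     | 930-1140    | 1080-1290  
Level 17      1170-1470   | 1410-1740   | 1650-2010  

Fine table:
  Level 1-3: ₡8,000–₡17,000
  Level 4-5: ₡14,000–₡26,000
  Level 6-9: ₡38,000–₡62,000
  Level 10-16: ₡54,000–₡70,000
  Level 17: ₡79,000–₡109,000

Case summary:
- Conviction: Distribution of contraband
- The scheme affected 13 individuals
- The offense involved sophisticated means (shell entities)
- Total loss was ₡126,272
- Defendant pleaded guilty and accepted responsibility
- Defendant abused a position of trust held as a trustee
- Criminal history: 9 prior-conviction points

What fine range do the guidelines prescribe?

₡54,000–₡70,000

Base offense level for distribution of contraband: 2.
A1 does not apply.
A2 applies: 2 + 3 = 5.
A3 applies: 5 + 3 = 8.
A5 applies (level before this adjustment is 8 ≥ 7, so +5): 8 + 5 = 13.
A6 applies: 13 − 2 = 11.
A7 applies: 11 + 3 = 14.
A8 does not apply.
Final offense level: 14.
Level 14 falls in the 10-16 band.
Fine table: Level 10-16 → ₡54,000–₡70,000.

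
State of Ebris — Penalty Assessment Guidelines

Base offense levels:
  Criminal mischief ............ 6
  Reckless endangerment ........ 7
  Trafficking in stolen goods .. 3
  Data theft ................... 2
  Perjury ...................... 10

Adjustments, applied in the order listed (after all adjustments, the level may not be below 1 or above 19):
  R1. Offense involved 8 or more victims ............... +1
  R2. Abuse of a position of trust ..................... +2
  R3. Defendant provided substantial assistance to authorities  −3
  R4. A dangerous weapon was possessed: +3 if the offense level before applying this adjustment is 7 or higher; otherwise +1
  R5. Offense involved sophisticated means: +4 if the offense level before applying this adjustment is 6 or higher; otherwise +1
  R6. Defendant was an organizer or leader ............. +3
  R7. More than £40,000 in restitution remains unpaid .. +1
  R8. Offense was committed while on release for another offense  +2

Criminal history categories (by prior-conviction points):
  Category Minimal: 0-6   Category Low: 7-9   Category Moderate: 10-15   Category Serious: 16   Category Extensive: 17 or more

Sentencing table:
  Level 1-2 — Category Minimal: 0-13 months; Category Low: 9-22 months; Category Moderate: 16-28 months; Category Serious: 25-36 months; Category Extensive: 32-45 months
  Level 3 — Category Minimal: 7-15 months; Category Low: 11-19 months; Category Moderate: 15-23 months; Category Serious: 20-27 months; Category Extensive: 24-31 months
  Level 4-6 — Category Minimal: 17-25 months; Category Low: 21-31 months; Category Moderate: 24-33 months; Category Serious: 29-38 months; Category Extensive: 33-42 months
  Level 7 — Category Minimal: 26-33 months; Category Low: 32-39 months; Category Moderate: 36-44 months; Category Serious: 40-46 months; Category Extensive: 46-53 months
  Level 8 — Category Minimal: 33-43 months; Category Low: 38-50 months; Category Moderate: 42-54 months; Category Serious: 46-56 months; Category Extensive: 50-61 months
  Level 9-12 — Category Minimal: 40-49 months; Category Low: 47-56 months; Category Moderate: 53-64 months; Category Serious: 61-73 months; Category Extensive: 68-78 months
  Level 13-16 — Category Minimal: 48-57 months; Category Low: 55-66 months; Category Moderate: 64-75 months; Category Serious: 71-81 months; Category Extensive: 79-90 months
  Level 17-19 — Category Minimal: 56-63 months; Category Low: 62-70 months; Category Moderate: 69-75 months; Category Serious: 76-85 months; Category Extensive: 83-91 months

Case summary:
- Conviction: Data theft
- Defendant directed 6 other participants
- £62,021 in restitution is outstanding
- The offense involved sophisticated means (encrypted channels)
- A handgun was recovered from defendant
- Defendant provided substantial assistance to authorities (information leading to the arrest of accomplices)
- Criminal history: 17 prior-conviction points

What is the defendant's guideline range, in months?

33-42 months

Base offense level for data theft: 2.
R3 applies: 2 − 3 = -1.
R4 applies (level before this adjustment is -1 < 7, so +1): -1 + 1 = 0.
R5 applies (level before this adjustment is 0 < 6, so +1): 0 + 1 = 1.
R6 applies: 1 + 3 = 4.
R7 applies: 4 + 1 = 5.
R8 does not apply.
Final offense level: 5.
Criminal history: 17 prior points → Category Extensive (17+).
Level 5 falls in the 4-6 band.
Grid: Level 4-6 × Category Extensive = 33-42 months.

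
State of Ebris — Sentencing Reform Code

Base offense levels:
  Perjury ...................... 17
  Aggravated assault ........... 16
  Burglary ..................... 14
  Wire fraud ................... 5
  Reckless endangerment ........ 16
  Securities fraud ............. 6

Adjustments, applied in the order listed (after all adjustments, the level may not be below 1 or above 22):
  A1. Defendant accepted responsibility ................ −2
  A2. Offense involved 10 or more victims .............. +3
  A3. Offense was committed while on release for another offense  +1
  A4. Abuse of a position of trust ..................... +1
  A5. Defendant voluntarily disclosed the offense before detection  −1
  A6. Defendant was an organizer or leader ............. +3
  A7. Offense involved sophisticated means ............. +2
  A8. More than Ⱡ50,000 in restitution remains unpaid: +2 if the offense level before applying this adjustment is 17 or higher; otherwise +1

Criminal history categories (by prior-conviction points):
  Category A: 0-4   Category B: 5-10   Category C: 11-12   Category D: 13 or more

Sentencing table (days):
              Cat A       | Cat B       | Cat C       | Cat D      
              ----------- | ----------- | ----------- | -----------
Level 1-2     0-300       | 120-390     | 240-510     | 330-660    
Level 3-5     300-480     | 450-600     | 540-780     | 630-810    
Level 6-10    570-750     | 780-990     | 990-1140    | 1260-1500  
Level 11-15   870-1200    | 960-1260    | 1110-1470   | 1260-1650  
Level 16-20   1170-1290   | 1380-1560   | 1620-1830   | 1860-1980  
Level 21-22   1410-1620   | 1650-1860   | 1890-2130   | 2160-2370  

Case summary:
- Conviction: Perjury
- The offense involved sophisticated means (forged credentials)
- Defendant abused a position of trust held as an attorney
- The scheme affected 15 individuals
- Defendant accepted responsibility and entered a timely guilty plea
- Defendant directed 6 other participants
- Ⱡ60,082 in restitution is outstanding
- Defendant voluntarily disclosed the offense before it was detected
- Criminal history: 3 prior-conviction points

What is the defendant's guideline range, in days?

1410-1620 days

Base offense level for perjury: 17.
A1 applies: 17 − 2 = 15.
A2 applies: 15 + 3 = 18.
A4 applies: 18 + 1 = 19.
A5 applies: 19 − 1 = 18.
A6 applies: 18 + 3 = 21.
A7 applies: 21 + 2 = 23.
A8 applies (level before this adjustment is 23 ≥ 17, so +2): 23 + 2 = 25.
Level 25 exceeds the maximum of 22; capped at 22.
Final offense level: 22.
Criminal history: 3 prior points → Category A (0-4).
Level 22 falls in the 21-22 band.
Grid: Level 21-22 × Category A = 1410-1620 days.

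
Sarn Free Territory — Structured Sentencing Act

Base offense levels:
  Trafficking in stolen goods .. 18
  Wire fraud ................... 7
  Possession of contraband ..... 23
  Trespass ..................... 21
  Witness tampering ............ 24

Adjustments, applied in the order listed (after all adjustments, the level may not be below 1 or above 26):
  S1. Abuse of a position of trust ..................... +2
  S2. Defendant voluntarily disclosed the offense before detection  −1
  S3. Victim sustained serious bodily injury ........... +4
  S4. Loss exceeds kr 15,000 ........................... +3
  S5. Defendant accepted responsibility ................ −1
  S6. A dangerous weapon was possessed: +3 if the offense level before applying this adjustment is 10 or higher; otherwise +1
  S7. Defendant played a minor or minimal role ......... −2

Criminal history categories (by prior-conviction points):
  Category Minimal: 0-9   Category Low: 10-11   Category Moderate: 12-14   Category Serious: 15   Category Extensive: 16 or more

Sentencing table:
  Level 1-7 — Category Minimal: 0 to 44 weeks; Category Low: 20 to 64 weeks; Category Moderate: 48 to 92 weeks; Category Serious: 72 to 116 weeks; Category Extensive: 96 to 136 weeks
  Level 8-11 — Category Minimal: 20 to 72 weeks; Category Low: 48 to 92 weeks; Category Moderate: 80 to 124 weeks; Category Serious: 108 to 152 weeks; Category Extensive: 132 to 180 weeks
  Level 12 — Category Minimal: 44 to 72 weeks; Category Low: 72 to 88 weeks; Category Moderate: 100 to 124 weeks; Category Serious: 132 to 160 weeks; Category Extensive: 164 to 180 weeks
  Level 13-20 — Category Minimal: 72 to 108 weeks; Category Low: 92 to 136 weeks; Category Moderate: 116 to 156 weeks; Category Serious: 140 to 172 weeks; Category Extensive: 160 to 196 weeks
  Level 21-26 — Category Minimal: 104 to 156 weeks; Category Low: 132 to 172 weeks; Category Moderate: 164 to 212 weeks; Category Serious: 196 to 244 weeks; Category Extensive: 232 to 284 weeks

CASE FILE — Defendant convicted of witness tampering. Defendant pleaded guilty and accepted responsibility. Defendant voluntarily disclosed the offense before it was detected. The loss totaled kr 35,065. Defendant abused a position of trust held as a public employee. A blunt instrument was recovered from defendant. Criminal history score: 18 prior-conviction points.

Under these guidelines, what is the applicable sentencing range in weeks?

Base offense level for witness tampering: 24.
S1 applies: 24 + 2 = 26.
S2 applies: 26 − 1 = 25.
S3 does not apply.
S4 applies: 25 + 3 = 28.
S5 applies: 28 − 1 = 27.
S6 applies (level before this adjustment is 27 ≥ 10, so +3): 27 + 3 = 30.
S7 does not apply.
Level 30 exceeds the maximum of 26; capped at 26.
Final offense level: 26.
Criminal history: 18 prior points → Category Extensive (16+).
Level 26 falls in the 21-26 band.
Grid: Level 21-26 × Category Extensive = 232-284 weeks.

232-284 weeks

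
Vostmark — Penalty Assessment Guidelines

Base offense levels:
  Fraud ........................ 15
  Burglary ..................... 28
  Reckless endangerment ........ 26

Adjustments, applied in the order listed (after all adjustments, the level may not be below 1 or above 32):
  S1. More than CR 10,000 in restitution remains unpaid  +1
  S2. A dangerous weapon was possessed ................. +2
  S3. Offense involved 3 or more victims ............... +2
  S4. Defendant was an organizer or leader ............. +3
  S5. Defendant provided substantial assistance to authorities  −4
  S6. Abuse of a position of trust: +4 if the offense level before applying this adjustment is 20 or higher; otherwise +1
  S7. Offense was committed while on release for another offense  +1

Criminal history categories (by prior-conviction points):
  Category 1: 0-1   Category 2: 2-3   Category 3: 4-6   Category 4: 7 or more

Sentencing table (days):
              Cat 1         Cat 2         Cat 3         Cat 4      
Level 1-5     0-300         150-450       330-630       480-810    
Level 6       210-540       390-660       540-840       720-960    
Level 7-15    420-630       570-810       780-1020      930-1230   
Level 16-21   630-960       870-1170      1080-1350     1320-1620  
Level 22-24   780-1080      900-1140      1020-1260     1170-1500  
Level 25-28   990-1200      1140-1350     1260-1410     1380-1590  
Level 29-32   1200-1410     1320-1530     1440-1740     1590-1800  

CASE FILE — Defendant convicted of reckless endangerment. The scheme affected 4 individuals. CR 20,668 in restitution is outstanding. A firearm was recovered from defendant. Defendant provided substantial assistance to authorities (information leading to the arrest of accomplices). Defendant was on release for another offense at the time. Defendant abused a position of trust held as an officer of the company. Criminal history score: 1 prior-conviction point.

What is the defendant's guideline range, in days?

1200-1410 days

Base offense level for reckless endangerment: 26.
S1 applies: 26 + 1 = 27.
S2 applies: 27 + 2 = 29.
S3 applies: 29 + 2 = 31.
S5 applies: 31 − 4 = 27.
S6 applies (level before this adjustment is 27 ≥ 20, so +4): 27 + 4 = 31.
S7 applies: 31 + 1 = 32.
Final offense level: 32.
Criminal history: 1 prior point → Category 1 (0-1).
Level 32 falls in the 29-32 band.
Grid: Level 29-32 × Category 1 = 1200-1410 days.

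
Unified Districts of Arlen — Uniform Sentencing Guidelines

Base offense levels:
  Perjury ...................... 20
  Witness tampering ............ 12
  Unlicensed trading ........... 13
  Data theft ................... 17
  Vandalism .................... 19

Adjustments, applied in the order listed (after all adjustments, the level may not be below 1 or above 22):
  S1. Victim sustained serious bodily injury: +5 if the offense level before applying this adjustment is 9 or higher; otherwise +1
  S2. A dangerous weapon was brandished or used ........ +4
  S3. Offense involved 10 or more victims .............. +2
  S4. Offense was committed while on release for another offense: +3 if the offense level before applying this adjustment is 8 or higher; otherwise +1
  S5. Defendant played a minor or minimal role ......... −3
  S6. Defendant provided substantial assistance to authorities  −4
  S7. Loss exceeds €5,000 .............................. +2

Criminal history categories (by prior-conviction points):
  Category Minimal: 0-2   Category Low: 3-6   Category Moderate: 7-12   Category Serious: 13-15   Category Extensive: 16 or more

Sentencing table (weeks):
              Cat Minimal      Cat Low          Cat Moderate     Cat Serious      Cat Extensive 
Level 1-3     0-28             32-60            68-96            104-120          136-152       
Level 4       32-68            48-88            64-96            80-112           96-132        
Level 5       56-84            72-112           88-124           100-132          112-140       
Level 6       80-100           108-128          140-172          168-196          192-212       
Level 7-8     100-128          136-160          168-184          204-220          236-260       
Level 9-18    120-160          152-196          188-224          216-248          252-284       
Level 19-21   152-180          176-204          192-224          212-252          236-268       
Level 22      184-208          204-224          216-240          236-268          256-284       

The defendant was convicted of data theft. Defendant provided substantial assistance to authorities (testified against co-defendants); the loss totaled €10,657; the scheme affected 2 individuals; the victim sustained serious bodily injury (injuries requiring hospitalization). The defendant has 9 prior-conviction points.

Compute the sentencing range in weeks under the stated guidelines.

192-224 weeks

Base offense level for data theft: 17.
S1 applies (level before this adjustment is 17 ≥ 9, so +5): 17 + 5 = 22.
S2 does not apply.
S4 does not apply.
S5 does not apply.
S6 applies: 22 − 4 = 18.
S7 applies: 18 + 2 = 20.
Final offense level: 20.
Criminal history: 9 prior points → Category Moderate (7-12).
Level 20 falls in the 19-21 band.
Grid: Level 19-21 × Category Moderate = 192-224 weeks.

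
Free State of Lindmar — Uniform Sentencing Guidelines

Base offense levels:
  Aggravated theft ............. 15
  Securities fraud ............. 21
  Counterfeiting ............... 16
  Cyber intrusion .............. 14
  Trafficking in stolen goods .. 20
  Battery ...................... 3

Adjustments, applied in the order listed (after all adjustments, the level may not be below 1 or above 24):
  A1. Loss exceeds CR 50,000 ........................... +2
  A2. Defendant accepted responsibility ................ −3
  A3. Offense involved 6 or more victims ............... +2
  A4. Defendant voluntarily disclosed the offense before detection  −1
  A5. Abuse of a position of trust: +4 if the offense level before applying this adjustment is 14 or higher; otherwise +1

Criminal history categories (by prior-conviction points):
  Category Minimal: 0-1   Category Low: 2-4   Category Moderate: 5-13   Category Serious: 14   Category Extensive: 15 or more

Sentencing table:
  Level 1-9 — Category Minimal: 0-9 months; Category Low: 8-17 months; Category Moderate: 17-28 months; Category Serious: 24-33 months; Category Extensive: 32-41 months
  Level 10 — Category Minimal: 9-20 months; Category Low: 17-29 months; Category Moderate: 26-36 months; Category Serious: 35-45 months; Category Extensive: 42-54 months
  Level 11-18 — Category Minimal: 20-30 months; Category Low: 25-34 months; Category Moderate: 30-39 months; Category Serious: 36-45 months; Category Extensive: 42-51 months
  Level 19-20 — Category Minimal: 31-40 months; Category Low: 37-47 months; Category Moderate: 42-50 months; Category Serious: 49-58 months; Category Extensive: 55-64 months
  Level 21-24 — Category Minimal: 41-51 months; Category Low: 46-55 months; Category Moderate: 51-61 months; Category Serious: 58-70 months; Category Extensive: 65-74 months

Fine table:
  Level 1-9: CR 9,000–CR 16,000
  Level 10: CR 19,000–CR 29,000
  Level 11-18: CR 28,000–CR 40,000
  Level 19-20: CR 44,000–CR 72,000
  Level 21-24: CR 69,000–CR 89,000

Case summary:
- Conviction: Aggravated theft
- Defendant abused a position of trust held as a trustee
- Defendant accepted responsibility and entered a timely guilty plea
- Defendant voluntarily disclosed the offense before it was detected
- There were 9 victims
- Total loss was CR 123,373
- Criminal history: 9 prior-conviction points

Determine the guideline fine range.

CR 44,000–CR 72,000

Base offense level for aggravated theft: 15.
A1 applies: 15 + 2 = 17.
A2 applies: 17 − 3 = 14.
A3 applies: 14 + 2 = 16.
A4 applies: 16 − 1 = 15.
A5 applies (level before this adjustment is 15 ≥ 14, so +4): 15 + 4 = 19.
Final offense level: 19.
Level 19 falls in the 19-20 band.
Fine table: Level 19-20 → CR 44,000–CR 72,000.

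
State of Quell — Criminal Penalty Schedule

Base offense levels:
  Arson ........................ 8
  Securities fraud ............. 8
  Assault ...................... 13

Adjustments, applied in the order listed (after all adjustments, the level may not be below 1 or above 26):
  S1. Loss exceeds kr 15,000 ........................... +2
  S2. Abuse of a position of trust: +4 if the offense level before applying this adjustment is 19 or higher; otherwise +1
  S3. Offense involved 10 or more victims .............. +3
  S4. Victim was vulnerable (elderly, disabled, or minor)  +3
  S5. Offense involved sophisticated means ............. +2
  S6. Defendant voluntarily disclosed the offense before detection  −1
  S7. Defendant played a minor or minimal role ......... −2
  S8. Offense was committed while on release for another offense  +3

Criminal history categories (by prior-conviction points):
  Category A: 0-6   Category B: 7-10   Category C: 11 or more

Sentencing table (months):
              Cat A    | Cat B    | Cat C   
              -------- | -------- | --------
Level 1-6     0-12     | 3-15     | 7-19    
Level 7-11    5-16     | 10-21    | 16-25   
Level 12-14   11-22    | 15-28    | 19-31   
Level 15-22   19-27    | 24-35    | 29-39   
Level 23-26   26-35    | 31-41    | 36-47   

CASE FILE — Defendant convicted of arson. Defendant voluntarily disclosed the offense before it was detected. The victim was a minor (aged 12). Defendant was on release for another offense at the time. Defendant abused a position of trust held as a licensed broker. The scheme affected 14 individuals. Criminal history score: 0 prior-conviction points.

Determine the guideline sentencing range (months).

19-27 months

Base offense level for arson: 8.
S2 applies (level before this adjustment is 8 < 19, so +1): 8 + 1 = 9.
S3 applies: 9 + 3 = 12.
S4 applies: 12 + 3 = 15.
S5 does not apply.
S6 applies: 15 − 1 = 14.
S7 does not apply.
S8 applies: 14 + 3 = 17.
Final offense level: 17.
Criminal history: 0 prior points → Category A (0-6).
Level 17 falls in the 15-22 band.
Grid: Level 15-22 × Category A = 19-27 months.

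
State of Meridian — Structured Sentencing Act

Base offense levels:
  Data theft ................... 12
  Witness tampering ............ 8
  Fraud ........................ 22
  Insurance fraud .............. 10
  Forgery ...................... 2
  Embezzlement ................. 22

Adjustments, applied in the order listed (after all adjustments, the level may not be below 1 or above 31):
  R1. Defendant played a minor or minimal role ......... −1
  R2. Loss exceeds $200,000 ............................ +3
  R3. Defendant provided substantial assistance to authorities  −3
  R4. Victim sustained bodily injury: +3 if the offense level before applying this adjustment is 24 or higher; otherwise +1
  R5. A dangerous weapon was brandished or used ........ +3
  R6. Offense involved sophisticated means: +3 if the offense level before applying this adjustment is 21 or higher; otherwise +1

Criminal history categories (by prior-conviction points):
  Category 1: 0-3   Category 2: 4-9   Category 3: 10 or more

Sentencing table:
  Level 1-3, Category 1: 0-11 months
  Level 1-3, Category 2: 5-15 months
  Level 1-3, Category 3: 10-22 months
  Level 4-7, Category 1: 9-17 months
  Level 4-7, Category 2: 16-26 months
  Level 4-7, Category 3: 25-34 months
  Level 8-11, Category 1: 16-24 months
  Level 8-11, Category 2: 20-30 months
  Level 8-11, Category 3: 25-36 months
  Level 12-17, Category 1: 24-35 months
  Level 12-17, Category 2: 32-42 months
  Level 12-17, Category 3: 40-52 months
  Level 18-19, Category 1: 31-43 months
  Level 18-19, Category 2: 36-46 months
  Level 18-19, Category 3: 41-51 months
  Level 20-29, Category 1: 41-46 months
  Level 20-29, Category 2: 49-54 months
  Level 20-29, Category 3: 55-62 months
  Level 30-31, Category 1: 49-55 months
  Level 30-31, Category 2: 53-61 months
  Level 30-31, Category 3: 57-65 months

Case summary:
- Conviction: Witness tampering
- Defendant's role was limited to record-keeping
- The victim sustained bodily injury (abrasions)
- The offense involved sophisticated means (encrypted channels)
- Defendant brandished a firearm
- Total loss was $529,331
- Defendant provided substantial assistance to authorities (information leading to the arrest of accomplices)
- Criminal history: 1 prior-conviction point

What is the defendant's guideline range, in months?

Base offense level for witness tampering: 8.
R1 applies: 8 − 1 = 7.
R2 applies: 7 + 3 = 10.
R3 applies: 10 − 3 = 7.
R4 applies (level before this adjustment is 7 < 24, so +1): 7 + 1 = 8.
R5 applies: 8 + 3 = 11.
R6 applies (level before this adjustment is 11 < 21, so +1): 11 + 1 = 12.
Final offense level: 12.
Criminal history: 1 prior point → Category 1 (0-3).
Level 12 falls in the 12-17 band.
Grid: Level 12-17 × Category 1 = 24-35 months.

24-35 months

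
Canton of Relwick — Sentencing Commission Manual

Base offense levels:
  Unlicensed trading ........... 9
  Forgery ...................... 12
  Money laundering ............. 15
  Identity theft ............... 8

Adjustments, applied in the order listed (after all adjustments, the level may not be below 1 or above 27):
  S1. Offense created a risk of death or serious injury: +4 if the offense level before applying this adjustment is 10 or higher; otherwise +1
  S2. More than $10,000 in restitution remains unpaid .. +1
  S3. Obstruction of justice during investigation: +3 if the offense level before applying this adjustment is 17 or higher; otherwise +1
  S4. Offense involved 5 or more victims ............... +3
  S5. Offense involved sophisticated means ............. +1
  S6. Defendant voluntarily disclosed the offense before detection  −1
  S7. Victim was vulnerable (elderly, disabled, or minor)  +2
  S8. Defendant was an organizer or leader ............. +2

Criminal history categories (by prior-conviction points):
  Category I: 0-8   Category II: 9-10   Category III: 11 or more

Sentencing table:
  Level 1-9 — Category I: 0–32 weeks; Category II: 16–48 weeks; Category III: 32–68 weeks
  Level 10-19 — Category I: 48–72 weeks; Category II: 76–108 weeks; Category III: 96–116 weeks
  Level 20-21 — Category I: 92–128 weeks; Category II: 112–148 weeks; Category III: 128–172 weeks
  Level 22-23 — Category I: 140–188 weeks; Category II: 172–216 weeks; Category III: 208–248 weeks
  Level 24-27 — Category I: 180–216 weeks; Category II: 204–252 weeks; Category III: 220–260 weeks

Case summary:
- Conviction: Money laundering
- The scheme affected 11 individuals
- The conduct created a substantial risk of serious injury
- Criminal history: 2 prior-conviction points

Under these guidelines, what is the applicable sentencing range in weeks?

Base offense level for money laundering: 15.
S1 applies (level before this adjustment is 15 ≥ 10, so +4): 15 + 4 = 19.
S2 does not apply.
S4 applies: 19 + 3 = 22.
S6 does not apply.
S7 does not apply.
S8 does not apply.
Final offense level: 22.
Criminal history: 2 prior points → Category I (0-8).
Level 22 falls in the 22-23 band.
Grid: Level 22-23 × Category I = 140-188 weeks.

140-188 weeks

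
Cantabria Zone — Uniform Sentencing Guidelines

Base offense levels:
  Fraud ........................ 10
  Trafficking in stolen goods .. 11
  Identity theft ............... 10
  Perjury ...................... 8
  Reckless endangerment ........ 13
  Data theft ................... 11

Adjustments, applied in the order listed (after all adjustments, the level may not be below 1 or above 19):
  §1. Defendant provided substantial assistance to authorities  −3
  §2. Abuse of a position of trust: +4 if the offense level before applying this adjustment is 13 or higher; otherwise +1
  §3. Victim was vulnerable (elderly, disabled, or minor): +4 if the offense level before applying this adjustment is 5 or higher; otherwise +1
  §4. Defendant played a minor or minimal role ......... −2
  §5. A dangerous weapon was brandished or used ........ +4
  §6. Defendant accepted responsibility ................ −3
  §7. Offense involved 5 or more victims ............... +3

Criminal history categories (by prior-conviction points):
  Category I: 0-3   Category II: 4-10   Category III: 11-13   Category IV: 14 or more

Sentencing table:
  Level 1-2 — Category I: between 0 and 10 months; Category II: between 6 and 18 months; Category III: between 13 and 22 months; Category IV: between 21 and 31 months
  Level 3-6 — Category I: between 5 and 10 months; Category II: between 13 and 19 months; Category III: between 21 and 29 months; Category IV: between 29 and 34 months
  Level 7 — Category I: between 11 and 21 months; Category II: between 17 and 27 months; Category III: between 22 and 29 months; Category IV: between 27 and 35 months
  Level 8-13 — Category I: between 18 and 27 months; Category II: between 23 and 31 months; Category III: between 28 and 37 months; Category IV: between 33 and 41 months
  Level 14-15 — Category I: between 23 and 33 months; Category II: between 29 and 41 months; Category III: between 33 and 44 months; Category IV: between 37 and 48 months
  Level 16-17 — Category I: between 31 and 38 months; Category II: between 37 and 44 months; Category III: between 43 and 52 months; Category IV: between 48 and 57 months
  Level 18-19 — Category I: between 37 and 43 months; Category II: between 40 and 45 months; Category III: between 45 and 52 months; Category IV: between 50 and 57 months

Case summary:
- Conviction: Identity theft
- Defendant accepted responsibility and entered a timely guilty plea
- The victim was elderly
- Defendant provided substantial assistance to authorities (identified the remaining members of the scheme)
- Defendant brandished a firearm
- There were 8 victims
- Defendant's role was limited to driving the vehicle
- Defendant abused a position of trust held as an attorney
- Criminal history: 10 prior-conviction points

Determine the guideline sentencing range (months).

Base offense level for identity theft: 10.
§1 applies: 10 − 3 = 7.
§2 applies (level before this adjustment is 7 < 13, so +1): 7 + 1 = 8.
§3 applies (level before this adjustment is 8 ≥ 5, so +4): 8 + 4 = 12.
§4 applies: 12 − 2 = 10.
§5 applies: 10 + 4 = 14.
§6 applies: 14 − 3 = 11.
§7 applies: 11 + 3 = 14.
Final offense level: 14.
Criminal history: 10 prior points → Category II (4-10).
Level 14 falls in the 14-15 band.
Grid: Level 14-15 × Category II = 29-41 months.

29-41 months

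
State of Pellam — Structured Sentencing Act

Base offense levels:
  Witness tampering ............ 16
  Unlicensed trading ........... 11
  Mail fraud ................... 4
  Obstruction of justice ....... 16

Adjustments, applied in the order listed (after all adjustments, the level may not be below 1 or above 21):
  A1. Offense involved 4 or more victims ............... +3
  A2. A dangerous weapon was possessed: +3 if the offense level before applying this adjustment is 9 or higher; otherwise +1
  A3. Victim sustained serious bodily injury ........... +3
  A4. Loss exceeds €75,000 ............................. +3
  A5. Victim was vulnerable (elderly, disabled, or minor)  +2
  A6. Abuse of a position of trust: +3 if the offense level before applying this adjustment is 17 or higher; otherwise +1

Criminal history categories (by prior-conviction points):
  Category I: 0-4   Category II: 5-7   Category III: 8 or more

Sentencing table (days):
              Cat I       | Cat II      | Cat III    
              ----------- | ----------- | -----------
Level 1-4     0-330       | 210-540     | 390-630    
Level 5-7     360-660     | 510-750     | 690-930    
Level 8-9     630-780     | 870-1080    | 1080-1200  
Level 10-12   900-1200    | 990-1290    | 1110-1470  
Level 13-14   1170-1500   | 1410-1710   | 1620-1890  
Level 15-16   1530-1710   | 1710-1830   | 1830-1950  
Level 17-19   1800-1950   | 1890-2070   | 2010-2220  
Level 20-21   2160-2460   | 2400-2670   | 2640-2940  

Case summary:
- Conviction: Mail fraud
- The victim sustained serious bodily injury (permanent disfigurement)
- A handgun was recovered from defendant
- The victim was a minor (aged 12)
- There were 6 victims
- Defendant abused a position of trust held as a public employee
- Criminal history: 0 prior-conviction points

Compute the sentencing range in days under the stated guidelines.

Base offense level for mail fraud: 4.
A1 applies: 4 + 3 = 7.
A2 applies (level before this adjustment is 7 < 9, so +1): 7 + 1 = 8.
A3 applies: 8 + 3 = 11.
A5 applies: 11 + 2 = 13.
A6 applies (level before this adjustment is 13 < 17, so +1): 13 + 1 = 14.
Final offense level: 14.
Criminal history: 0 prior points → Category I (0-4).
Level 14 falls in the 13-14 band.
Grid: Level 13-14 × Category I = 1170-1500 days.

1170-1500 days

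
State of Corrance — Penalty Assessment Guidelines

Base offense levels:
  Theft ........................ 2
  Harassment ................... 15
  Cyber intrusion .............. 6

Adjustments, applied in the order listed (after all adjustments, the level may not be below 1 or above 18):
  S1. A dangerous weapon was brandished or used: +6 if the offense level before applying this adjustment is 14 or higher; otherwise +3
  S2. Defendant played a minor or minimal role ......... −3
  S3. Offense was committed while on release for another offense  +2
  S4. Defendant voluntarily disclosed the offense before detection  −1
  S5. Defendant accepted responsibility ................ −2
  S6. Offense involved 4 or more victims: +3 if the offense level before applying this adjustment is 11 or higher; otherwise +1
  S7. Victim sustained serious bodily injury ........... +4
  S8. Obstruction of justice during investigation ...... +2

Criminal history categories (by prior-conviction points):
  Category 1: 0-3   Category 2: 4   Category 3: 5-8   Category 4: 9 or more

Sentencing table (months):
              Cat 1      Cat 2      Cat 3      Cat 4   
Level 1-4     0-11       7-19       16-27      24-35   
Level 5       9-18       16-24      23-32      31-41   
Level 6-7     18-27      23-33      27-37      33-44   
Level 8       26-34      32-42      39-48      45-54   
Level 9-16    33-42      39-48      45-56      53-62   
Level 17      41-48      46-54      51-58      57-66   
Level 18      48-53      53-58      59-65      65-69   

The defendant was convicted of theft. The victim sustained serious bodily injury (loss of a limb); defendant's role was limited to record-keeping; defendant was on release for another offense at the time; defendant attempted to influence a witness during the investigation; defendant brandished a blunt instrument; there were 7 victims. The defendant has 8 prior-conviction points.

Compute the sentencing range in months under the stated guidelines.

45-56 months

Base offense level for theft: 2.
S1 applies (level before this adjustment is 2 < 14, so +3): 2 + 3 = 5.
S2 applies: 5 − 3 = 2.
S3 applies: 2 + 2 = 4.
S5 does not apply.
S6 applies (level before this adjustment is 4 < 11, so +1): 4 + 1 = 5.
S7 applies: 5 + 4 = 9.
S8 applies: 9 + 2 = 11.
Final offense level: 11.
Criminal history: 8 prior points → Category 3 (5-8).
Level 11 falls in the 9-16 band.
Grid: Level 9-16 × Category 3 = 45-56 months.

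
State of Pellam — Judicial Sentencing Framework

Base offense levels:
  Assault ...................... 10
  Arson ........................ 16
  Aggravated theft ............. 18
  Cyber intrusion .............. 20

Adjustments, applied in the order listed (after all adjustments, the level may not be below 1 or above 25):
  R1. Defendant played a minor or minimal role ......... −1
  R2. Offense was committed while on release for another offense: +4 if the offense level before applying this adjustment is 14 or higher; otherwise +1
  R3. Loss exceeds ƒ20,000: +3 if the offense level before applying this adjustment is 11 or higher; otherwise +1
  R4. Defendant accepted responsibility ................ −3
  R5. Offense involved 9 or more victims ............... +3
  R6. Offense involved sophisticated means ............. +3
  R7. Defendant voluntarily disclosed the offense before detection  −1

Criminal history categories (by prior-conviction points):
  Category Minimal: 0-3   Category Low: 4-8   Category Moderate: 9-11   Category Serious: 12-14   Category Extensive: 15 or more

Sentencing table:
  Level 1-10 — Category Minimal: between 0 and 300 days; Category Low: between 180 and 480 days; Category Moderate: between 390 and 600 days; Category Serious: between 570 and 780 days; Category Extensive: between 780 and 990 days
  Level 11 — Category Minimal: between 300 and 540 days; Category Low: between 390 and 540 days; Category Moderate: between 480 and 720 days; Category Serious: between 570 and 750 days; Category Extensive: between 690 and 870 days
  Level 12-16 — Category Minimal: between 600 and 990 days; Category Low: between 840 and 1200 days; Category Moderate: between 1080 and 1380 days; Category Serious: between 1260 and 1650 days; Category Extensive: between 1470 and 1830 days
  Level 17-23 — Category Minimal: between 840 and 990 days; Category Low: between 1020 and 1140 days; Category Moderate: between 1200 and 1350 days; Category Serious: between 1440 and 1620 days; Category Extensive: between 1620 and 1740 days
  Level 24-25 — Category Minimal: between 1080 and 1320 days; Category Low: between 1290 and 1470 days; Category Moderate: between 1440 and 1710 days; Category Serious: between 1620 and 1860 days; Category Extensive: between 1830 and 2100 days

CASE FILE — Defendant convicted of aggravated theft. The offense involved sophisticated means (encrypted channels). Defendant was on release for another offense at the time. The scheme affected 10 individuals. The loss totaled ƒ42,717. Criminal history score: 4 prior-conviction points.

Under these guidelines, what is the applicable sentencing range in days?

1290-1470 days

Base offense level for aggravated theft: 18.
R1 does not apply.
R2 applies (level before this adjustment is 18 ≥ 14, so +4): 18 + 4 = 22.
R3 applies (level before this adjustment is 22 ≥ 11, so +3): 22 + 3 = 25.
R5 applies: 25 + 3 = 28.
R6 applies: 28 + 3 = 31.
R7 does not apply.
Level 31 exceeds the maximum of 25; capped at 25.
Final offense level: 25.
Criminal history: 4 prior points → Category Low (4-8).
Level 25 falls in the 24-25 band.
Grid: Level 24-25 × Category Low = 1290-1470 days.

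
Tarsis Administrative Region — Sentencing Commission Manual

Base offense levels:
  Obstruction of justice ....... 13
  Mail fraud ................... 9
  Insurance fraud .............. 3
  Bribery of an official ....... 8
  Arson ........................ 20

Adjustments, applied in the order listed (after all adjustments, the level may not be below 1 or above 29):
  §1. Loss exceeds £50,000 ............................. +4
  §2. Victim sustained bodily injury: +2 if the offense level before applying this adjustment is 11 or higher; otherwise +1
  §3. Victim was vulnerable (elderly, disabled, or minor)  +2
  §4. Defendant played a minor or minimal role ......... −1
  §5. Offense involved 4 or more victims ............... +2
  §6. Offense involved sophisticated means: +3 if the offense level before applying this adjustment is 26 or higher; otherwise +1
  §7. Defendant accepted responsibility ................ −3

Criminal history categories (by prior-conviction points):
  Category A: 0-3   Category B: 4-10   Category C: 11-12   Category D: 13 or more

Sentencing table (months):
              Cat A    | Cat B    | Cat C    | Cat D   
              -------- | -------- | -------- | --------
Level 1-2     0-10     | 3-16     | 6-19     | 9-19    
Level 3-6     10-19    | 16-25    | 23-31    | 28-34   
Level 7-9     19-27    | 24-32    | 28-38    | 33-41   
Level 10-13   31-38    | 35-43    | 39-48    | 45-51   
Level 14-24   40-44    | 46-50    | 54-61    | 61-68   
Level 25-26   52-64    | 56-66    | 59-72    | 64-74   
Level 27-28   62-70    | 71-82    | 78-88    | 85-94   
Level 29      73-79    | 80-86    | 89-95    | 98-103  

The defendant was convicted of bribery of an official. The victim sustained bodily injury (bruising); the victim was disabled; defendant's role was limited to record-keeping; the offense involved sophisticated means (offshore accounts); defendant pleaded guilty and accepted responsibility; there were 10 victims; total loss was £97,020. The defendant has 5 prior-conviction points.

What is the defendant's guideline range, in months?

Base offense level for bribery of an official: 8.
§1 applies: 8 + 4 = 12.
§2 applies (level before this adjustment is 12 ≥ 11, so +2): 12 + 2 = 14.
§3 applies: 14 + 2 = 16.
§4 applies: 16 − 1 = 15.
§5 applies: 15 + 2 = 17.
§6 applies (level before this adjustment is 17 < 26, so +1): 17 + 1 = 18.
§7 applies: 18 − 3 = 15.
Final offense level: 15.
Criminal history: 5 prior points → Category B (4-10).
Level 15 falls in the 14-24 band.
Grid: Level 14-24 × Category B = 46-50 months.

46-50 months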